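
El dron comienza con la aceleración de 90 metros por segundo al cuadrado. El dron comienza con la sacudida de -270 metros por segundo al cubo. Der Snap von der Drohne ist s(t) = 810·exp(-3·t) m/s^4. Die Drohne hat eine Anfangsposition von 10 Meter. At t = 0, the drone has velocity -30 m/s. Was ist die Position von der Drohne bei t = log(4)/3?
Wir müssen das Integral unserer Gleichung für den Snap s(t) = 810·exp(-3·t) 4-mal finden. Die Stammfunktion von dem Snap ist der Ruck. Mit j(0) = -270 erhalten wir j(t) = -270·exp(-3·t). Das Integral von dem Ruck, mit a(0) = 90, ergibt die Beschleunigung: a(t) = 90·exp(-3·t). Das Integral von der Beschleunigung, mit v(0) = -30, ergibt die Geschwindigkeit: v(t) = -30·exp(-3·t). Durch Integration von der Geschwindigkeit und Verwendung der Anfangsbedingung x(0) = 10, erhalten wir x(t) = 10·exp(-3·t). Wir haben die Position x(t) = 10·exp(-3·t). Durch Einsetzen von t = log(4)/3: x(log(4)/3) = 5/2.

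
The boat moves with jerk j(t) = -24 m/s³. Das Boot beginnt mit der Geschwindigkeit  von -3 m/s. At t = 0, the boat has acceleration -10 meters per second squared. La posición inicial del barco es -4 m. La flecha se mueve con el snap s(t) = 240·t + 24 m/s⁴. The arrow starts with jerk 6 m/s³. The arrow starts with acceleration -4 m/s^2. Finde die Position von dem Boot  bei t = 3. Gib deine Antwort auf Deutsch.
Um dies zu lösen, müssen wir 3 Integrale unserer Gleichung für den Ruck j(t) = -24 finden. Die Stammfunktion von dem Ruck ist die Beschleunigung. Mit a(0) = -10 erhalten wir a(t) = -24·t - 10. Mit ∫a(t)dt und Anwendung von v(0) = -3, finden wir v(t) = -12·t^2 - 10·t - 3. Die Stammfunktion von der Geschwindigkeit, mit x(0) = -4, ergibt die Position: x(t) = -4·t^3 - 5·t^2 - 3·t - 4. Wir haben die Position x(t) = -4·t^3 - 5·t^2 - 3·t - 4. Durch Einsetzen von t = 3: x(3) = -166.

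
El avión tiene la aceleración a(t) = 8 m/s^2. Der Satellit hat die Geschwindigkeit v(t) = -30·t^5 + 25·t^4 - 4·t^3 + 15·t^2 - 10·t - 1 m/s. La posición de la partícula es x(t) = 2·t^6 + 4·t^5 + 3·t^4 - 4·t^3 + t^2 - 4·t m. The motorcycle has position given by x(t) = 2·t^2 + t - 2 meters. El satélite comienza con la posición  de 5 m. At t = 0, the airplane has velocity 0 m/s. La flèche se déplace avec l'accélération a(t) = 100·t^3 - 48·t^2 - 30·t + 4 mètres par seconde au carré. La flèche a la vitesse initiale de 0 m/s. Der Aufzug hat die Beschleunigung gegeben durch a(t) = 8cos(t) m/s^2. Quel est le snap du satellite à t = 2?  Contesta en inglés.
Starting from velocity v(t) = -30·t^5 + 25·t^4 - 4·t^3 + 15·t^2 - 10·t - 1, we take 3 derivatives. The derivative of velocity gives acceleration: a(t) = -150·t^4 + 100·t^3 - 12·t^2 + 30·t - 10. The derivative of acceleration gives jerk: j(t) = -600·t^3 + 300·t^2 - 24·t + 30. Differentiating jerk, we get snap: s(t) = -1800·t^2 + 600·t - 24. From the given snap equation s(t) = -1800·t^2 + 600·t - 24, we substitute t = 2 to get s = -6024.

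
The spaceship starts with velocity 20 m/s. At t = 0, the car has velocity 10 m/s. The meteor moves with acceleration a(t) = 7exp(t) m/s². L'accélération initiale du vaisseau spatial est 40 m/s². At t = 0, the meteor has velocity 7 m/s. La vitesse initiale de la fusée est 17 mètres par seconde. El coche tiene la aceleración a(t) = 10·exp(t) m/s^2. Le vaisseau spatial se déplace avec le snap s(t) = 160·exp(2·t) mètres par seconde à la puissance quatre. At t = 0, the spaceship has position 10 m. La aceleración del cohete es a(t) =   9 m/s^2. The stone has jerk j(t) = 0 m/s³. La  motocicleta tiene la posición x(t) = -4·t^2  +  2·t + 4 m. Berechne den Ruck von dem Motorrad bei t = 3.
Um dies zu lösen, müssen wir 3 Ableitungen unserer Gleichung für die Position x(t) = -4·t^2 + 2·t + 4 nehmen. Durch Ableiten von der Position erhalten wir die Geschwindigkeit: v(t) = 2 - 8·t. Mit d/dt von v(t) finden wir a(t) = -8. Mit d/dt von a(t) finden wir j(t) = 0. Mit j(t) = 0 und Einsetzen von t = 3, finden wir j = 0.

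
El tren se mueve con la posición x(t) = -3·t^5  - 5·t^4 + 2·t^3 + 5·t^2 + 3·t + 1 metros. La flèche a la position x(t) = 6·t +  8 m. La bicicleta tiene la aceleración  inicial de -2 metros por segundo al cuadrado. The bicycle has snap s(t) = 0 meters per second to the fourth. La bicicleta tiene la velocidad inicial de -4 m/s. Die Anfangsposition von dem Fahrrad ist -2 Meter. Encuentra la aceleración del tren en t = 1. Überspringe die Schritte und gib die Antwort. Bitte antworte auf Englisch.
The acceleration at t = 1 is a = -98.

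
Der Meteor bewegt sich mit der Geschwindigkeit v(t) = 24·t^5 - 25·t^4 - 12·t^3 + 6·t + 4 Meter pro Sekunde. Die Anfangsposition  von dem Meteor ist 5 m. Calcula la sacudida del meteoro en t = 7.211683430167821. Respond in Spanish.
Partiendo de la velocidad v(t) = 24·t^5 - 25·t^4 - 12·t^3 + 6·t + 4, tomamos 2 derivadas. Derivando la velocidad, obtenemos la aceleración: a(t) = 120·t^4 - 100·t^3 - 36·t^2 + 6. Tomando d/dt de a(t), encontramos j(t) = 480·t^3 - 300·t^2 - 72·t. De la ecuación de la sacudida j(t) = 480·t^3 - 300·t^2 - 72·t, sustituimos t = 7.211683430167821 para obtener j = 163910.864836449.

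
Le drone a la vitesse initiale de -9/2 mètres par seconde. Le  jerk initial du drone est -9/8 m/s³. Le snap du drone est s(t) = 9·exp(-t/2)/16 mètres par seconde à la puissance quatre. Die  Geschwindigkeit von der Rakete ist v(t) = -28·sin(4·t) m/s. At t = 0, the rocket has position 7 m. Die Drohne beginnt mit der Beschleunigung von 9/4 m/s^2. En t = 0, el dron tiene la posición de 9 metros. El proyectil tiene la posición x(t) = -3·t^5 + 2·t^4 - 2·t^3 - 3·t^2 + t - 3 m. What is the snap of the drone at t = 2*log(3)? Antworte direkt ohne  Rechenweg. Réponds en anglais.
The answer is 3/16.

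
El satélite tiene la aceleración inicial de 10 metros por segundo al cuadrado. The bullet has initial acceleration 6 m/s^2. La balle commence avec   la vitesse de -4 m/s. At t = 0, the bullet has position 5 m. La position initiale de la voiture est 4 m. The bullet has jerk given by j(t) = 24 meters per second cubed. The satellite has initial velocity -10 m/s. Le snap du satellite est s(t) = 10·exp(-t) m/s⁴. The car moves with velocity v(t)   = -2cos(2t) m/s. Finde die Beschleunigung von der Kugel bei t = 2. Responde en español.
Para resolver esto, necesitamos tomar 1 antiderivada de nuestra ecuación de la sacudida j(t) = 24. Tomando ∫j(t)dt y aplicando a(0) = 6, encontramos a(t) = 24·t + 6. Usando a(t) = 24·t + 6 y sustituyendo t = 2, encontramos a = 54.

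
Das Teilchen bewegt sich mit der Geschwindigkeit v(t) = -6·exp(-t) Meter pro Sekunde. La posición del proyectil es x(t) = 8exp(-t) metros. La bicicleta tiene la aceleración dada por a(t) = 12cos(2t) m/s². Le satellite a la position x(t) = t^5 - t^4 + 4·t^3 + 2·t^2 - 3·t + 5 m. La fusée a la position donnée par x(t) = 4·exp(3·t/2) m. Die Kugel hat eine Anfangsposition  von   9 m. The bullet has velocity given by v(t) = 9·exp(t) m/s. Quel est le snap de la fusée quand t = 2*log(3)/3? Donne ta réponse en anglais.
Starting from position x(t) = 4·exp(3·t/2), we take 4 derivatives. Differentiating position, we get velocity: v(t) = 6·exp(3·t/2). Taking d/dt of v(t), we find a(t) = 9·exp(3·t/2). The derivative of acceleration gives jerk: j(t) = 27·exp(3·t/2)/2. Taking d/dt of j(t), we find s(t) = 81·exp(3·t/2)/4. From the given snap equation s(t) = 81·exp(3·t/2)/4, we substitute t = 2*log(3)/3 to get s = 243/4.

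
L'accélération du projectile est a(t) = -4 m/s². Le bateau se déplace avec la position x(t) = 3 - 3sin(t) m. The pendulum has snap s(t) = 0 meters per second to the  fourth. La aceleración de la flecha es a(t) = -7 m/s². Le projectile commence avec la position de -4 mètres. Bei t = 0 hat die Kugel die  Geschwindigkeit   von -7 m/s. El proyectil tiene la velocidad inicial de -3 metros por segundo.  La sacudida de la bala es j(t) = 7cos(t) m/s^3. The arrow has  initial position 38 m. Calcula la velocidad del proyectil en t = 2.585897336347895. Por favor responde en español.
Partiendo de la aceleración a(t) = -4, tomamos 1 antiderivada. Integrando la aceleración y usando la condición inicial v(0) = -3, obtenemos v(t) = -4·t - 3. De la ecuación de la velocidad v(t) = -4·t - 3, sustituimos t = 2.585897336347895 para obtener v = -13.3435893453916.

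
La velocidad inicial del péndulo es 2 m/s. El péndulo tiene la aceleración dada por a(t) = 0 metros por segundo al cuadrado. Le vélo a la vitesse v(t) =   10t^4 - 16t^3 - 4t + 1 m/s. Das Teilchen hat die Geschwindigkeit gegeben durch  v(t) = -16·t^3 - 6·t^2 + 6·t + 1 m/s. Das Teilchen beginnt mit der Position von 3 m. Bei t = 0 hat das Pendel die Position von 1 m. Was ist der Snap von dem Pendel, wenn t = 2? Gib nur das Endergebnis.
s(2) = 0.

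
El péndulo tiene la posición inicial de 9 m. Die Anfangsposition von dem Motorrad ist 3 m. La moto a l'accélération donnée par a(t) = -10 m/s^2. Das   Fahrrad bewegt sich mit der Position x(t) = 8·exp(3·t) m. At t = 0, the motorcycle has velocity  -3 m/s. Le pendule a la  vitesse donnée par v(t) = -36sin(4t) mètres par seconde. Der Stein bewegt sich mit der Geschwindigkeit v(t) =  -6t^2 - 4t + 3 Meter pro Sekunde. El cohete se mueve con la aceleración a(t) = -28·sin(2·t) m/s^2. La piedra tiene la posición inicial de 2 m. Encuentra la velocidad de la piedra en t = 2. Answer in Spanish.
Usando v(t) = -6·t^2 - 4·t + 3 y sustituyendo t = 2, encontramos v = -29.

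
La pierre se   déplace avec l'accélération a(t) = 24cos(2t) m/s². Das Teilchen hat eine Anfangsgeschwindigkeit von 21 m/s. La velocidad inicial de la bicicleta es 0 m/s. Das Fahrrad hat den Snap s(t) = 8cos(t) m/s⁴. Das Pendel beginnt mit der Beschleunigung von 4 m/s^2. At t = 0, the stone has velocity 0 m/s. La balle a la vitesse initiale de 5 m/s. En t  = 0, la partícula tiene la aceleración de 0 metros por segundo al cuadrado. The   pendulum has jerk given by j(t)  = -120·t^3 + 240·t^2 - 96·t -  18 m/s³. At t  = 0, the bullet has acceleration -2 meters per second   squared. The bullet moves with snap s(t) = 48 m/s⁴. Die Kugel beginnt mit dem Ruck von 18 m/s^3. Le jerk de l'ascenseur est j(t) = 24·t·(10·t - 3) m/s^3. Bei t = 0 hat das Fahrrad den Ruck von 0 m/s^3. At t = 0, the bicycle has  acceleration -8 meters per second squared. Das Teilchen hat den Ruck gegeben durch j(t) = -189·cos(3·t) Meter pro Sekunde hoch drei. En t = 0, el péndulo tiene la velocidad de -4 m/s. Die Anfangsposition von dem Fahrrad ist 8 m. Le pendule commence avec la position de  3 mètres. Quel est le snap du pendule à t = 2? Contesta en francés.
En partant du jerk j(t) = -120·t^3 + 240·t^2 - 96·t - 18, nous prenons 1 dérivée. La dérivée du jerk donne le snap: s(t) = -360·t^2 + 480·t - 96. Nous avons le snap s(t) = -360·t^2 + 480·t - 96. En substituant t = 2: s(2) = -576.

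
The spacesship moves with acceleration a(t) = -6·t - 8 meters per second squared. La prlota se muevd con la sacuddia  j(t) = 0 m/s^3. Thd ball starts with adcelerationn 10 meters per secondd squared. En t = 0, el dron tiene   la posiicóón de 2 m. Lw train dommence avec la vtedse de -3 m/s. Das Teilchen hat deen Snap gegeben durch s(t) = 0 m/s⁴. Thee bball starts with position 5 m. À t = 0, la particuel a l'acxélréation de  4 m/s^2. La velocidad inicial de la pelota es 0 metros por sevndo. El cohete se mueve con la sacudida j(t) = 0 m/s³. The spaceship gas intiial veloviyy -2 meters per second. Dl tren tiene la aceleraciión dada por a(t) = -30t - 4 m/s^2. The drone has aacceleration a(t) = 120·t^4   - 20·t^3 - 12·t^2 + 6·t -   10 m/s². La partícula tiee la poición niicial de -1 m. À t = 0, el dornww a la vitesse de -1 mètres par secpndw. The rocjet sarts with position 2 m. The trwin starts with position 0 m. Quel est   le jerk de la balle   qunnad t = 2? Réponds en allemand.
Aus der Gleichung für den Ruck j(t) = 0, setzen wir t = 2 ein und erhalten j = 0.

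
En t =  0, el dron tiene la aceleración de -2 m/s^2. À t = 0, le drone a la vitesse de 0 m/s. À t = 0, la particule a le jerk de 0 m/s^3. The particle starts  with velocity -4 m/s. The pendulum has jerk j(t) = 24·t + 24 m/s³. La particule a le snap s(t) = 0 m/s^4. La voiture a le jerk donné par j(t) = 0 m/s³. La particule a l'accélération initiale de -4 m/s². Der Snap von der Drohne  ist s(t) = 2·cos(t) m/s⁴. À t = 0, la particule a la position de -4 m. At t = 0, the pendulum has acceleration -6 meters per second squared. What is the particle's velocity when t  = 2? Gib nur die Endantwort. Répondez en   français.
v(2) = -12.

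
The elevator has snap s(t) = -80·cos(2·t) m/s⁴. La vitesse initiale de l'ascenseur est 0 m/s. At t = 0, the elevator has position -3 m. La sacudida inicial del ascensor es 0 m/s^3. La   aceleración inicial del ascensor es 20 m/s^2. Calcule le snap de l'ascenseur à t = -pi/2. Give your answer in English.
Using s(t) = -80·cos(2·t) and substituting t = -pi/2, we find s = 80.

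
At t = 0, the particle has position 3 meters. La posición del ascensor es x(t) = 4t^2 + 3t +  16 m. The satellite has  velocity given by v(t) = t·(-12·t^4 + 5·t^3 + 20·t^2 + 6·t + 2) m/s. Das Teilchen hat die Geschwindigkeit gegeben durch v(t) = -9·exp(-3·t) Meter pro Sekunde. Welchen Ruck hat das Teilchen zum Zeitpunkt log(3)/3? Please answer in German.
Wir müssen unsere Gleichung für die Geschwindigkeit v(t) = -9·exp(-3·t) 2-mal ableiten. Die Ableitung von der Geschwindigkeit ergibt die Beschleunigung: a(t) = 27·exp(-3·t). Die Ableitung von der Beschleunigung ergibt den Ruck: j(t) = -81·exp(-3·t). Mit j(t) = -81·exp(-3·t) und Einsetzen von t = log(3)/3, finden wir j = -27.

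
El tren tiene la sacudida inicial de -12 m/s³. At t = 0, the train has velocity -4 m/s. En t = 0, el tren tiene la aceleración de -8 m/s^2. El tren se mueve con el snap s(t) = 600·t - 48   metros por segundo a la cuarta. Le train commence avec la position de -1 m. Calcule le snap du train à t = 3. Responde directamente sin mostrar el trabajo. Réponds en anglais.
The snap at t = 3 is s = 1752.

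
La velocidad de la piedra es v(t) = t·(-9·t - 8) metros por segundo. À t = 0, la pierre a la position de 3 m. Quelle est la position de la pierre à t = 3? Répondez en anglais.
Starting from velocity v(t) = t·(-9·t - 8), we take 1 integral. Taking ∫v(t)dt and applying x(0) = 3, we find x(t) = -3·t^3 - 4·t^2 + 3. From the given position equation x(t) = -3·t^3 - 4·t^2 + 3, we substitute t = 3 to get x = -114.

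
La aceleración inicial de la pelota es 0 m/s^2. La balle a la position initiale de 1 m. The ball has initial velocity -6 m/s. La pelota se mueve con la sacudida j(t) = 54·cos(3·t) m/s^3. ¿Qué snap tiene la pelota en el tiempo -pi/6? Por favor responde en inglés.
To solve this, we need to take 1 derivative of our jerk equation j(t) = 54·cos(3·t). Differentiating jerk, we get snap: s(t) = -162·sin(3·t). Using s(t) = -162·sin(3·t) and substituting t = -pi/6, we find s = 162.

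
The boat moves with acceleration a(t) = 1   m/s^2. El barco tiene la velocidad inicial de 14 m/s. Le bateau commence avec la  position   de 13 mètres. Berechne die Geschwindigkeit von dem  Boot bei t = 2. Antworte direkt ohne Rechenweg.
v(2) = 16.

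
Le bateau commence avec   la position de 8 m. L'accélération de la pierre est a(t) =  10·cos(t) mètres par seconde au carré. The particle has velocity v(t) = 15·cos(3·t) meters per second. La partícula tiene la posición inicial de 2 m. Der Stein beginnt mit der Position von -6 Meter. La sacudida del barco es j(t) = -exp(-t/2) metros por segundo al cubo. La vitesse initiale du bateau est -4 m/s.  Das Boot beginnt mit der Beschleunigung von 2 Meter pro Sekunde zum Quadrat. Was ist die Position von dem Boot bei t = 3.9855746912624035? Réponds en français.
Nous devons intégrer notre équation du jerk j(t) = -exp(-t/2) 3 fois. L'intégrale du jerk, avec a(0) = 2, donne l'accélération: a(t) = 2·exp(-t/2). En intégrant l'accélération et en utilisant la condition initiale v(0) = -4, nous obtenons v(t) = -4·exp(-t/2). En intégrant la vitesse et en utilisant la condition initiale x(0) = 8, nous obtenons x(t) = 8·exp(-t/2). Nous avons la position x(t) = 8·exp(-t/2). En substituant t = 3.9855746912624035: x(3.9855746912624035) = 1.09051950855330.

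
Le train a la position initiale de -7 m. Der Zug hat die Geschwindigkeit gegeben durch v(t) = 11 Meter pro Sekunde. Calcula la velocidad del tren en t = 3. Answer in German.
Mit v(t) = 11 und Einsetzen von t = 3, finden wir v = 11.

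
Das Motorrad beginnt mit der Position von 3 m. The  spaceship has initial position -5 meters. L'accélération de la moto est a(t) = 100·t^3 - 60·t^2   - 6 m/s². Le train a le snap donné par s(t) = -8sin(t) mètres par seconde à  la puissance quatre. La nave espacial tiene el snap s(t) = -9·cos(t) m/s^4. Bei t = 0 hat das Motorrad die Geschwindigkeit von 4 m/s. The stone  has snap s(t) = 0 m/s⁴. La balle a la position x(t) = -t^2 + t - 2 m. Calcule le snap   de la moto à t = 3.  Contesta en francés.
En partant de l'accélération a(t) = 100·t^3 - 60·t^2 - 6, nous prenons 2 dérivées. La dérivée de l'accélération donne le jerk: j(t) = 300·t^2 - 120·t. En prenant d/dt de j(t), nous trouvons s(t) = 600·t - 120. En utilisant s(t) = 600·t - 120 et en substituant t = 3, nous trouvons s = 1680.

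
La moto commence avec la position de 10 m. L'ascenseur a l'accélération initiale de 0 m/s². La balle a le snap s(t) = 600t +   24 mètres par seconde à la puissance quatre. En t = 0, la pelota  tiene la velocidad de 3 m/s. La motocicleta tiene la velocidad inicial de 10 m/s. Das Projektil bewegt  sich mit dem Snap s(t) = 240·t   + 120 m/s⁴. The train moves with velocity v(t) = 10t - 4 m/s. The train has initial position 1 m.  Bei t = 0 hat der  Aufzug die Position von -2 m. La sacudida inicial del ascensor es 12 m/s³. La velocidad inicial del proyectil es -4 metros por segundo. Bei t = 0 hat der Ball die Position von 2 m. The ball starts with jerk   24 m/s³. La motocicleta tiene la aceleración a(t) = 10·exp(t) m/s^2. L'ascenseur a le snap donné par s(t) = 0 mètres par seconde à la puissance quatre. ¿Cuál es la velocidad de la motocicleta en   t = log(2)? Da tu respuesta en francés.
Pour résoudre ceci, nous devons prendre 1 primitive de notre équation de l'accélération a(t) = 10·exp(t). En prenant ∫a(t)dt et en appliquant v(0) = 10, nous trouvons v(t) = 10·exp(t). En utilisant v(t) = 10·exp(t) et en substituant t = log(2), nous trouvons v = 20.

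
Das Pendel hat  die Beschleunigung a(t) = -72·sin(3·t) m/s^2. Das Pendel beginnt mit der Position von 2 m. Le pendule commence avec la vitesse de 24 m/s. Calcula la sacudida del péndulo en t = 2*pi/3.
Para resolver esto, necesitamos tomar 1 derivada de nuestra ecuación de la aceleración a(t) = -72·sin(3·t). Derivando la aceleración, obtenemos la sacudida: j(t) = -216·cos(3·t). Usando j(t) = -216·cos(3·t) y sustituyendo t = 2*pi/3, encontramos j = -216.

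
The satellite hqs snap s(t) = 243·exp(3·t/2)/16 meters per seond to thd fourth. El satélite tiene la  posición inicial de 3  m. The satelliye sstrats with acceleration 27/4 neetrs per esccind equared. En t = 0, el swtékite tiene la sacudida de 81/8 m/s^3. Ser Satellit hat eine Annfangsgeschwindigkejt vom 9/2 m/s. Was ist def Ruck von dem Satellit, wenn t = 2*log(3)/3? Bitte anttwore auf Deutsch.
Um dies zu lösen, müssen wir 1 Integral unserer Gleichung für den Snap s(t) = 243·exp(3·t/2)/16 finden. Das Integral von dem Snap ist der Ruck. Mit j(0) = 81/8 erhalten wir j(t) = 81·exp(3·t/2)/8. Aus der Gleichung für den Ruck j(t) = 81·exp(3·t/2)/8, setzen wir t = 2*log(3)/3 ein und erhalten j = 243/8.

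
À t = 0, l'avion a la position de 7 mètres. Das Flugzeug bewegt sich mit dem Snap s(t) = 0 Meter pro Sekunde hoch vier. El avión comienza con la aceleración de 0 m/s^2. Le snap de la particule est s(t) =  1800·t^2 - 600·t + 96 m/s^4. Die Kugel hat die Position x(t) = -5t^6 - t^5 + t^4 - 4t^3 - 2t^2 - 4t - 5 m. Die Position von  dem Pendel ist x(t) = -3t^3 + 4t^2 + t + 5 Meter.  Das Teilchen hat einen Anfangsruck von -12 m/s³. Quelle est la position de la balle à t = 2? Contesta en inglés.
From the given position equation x(t) = -5·t^6 - t^5 + t^4 - 4·t^3 - 2·t^2 - 4·t - 5, we substitute t = 2 to get x = -389.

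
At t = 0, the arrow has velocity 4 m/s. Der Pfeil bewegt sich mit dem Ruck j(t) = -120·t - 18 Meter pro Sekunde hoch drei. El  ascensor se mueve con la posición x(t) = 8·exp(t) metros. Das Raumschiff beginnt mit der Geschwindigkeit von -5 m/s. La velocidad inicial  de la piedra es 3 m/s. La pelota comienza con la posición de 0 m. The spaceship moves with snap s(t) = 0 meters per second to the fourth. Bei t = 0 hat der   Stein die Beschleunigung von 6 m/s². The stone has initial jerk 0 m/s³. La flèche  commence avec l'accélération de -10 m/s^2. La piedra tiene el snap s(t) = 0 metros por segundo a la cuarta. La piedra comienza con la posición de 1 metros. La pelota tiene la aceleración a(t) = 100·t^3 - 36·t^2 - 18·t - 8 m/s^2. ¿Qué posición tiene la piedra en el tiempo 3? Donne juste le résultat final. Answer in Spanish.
x(3) = 37.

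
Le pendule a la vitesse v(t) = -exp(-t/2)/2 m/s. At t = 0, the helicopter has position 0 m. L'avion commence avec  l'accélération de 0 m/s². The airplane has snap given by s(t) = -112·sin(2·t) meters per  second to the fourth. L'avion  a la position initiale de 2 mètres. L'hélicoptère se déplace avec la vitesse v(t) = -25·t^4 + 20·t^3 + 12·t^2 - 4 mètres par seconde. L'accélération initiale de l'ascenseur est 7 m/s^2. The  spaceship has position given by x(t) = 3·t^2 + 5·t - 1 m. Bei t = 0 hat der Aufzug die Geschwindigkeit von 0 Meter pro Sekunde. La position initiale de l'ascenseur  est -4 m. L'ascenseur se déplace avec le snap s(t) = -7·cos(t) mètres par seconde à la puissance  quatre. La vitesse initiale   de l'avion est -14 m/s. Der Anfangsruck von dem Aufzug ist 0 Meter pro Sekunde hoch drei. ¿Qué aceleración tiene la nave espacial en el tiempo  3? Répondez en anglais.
To solve this, we need to take 2 derivatives of our position equation x(t) = 3·t^2 + 5·t - 1. Differentiating position, we get velocity: v(t) = 6·t + 5. Differentiating velocity, we get acceleration: a(t) = 6. Using a(t) = 6 and substituting t = 3, we find a = 6.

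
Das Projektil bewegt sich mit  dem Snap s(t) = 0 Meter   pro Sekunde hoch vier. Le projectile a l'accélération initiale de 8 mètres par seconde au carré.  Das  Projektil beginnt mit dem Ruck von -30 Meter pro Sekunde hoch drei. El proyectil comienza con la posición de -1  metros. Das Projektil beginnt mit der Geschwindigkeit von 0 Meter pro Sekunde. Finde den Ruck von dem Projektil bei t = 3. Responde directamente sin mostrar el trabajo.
Der Ruck bei t = 3 ist j = -30.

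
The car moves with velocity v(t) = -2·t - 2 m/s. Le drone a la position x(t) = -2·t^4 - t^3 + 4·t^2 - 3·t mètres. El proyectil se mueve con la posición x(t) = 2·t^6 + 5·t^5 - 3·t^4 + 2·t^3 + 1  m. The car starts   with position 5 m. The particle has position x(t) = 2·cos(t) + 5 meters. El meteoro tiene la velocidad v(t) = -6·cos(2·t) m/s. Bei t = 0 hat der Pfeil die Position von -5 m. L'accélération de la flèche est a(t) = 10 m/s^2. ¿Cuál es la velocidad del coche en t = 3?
Tenemos la velocidad v(t) = -2·t - 2. Sustituyendo t = 3: v(3) = -8.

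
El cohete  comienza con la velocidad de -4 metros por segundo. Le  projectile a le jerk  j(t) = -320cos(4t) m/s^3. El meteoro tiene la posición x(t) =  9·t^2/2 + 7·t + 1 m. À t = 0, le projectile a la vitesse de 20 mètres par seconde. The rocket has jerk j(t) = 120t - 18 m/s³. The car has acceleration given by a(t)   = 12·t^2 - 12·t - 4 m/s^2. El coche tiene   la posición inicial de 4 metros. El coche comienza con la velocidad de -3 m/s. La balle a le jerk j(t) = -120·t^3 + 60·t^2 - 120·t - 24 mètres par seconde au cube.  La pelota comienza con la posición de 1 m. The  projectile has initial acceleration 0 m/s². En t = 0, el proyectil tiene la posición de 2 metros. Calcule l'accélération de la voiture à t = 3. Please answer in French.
En utilisant a(t) = 12·t^2 - 12·t - 4 et en substituant t = 3, nous trouvons a = 68.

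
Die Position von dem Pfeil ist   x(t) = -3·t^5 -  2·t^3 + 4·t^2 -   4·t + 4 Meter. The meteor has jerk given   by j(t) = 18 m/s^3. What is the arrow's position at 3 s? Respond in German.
Mit x(t) = -3·t^5 - 2·t^3 + 4·t^2 - 4·t + 4 und Einsetzen von t = 3, finden wir x = -755.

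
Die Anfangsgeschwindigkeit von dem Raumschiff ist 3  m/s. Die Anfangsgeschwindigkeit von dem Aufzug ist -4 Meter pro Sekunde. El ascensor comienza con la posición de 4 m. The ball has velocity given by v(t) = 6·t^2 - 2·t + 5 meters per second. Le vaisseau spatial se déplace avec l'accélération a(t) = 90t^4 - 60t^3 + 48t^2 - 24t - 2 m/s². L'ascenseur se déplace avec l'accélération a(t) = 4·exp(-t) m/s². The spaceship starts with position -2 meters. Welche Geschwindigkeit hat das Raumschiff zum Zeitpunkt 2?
Um dies zu lösen, müssen wir 1 Integral unserer Gleichung für die Beschleunigung a(t) = 90·t^4 - 60·t^3 + 48·t^2 - 24·t - 2 finden. Das Integral von der Beschleunigung ist die Geschwindigkeit. Mit v(0) = 3 erhalten wir v(t) = 18·t^5 - 15·t^4 + 16·t^3 - 12·t^2 - 2·t + 3. Aus der Gleichung für die Geschwindigkeit v(t) = 18·t^5 - 15·t^4 + 16·t^3 - 12·t^2 - 2·t + 3, setzen wir t = 2 ein und erhalten v = 415.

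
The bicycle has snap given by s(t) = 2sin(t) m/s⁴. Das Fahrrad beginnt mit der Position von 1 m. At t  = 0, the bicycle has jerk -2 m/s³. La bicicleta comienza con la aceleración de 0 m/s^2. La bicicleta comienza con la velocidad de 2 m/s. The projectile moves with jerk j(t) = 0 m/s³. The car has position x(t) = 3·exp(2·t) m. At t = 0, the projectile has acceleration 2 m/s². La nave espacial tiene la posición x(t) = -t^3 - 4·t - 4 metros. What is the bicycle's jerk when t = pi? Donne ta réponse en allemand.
Ausgehend von dem Snap s(t) = 2·sin(t), nehmen wir 1 Stammfunktion. Durch Integration von dem Snap und Verwendung der Anfangsbedingung j(0) = -2, erhalten wir j(t) = -2·cos(t). Wir haben den Ruck j(t) = -2·cos(t). Durch Einsetzen von t = pi: j(pi) = 2.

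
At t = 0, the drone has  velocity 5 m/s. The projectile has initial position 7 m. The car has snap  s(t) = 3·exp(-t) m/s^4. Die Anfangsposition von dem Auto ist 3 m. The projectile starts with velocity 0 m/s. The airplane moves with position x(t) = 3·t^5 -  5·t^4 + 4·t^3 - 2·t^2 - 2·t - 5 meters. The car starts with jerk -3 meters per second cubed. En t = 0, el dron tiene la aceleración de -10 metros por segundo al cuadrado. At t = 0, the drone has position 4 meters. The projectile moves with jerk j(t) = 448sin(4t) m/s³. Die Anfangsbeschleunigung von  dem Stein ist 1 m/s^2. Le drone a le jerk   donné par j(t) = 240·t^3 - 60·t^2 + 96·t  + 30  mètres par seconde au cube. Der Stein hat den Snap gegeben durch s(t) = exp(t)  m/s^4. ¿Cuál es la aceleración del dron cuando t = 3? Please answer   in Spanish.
Partiendo de la sacudida j(t) = 240·t^3 - 60·t^2 + 96·t + 30, tomamos 1 antiderivada. La antiderivada de la sacudida es la aceleración. Usando a(0) = -10, obtenemos a(t) = 60·t^4 - 20·t^3 + 48·t^2 + 30·t - 10. De la ecuación de la aceleración a(t) = 60·t^4 - 20·t^3 + 48·t^2 + 30·t - 10, sustituimos t = 3 para obtener a = 4832.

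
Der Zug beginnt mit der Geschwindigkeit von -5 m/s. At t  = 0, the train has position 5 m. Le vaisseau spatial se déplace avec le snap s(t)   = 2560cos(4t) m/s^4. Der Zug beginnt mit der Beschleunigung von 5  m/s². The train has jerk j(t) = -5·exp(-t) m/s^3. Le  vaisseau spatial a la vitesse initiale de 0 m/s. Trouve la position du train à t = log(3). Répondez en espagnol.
Necesitamos integrar nuestra ecuación de la sacudida j(t) = -5·exp(-t) 3 veces. Tomando ∫j(t)dt y aplicando a(0) = 5, encontramos a(t) = 5·exp(-t). Tomando ∫a(t)dt y aplicando v(0) = -5, encontramos v(t) = -5·exp(-t). Tomando ∫v(t)dt y aplicando x(0) = 5, encontramos x(t) = 5·exp(-t). Tenemos la posición x(t) = 5·exp(-t). Sustituyendo t = log(3): x(log(3)) = 5/3.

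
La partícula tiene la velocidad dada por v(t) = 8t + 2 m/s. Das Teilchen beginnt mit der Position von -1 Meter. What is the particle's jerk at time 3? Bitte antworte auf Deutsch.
Um dies zu lösen, müssen wir 2 Ableitungen unserer Gleichung für die Geschwindigkeit v(t) = 8·t + 2 nehmen. Mit d/dt von v(t) finden wir a(t) = 8. Mit d/dt von a(t) finden wir j(t) = 0. Aus der Gleichung für den Ruck j(t) = 0, setzen wir t = 3 ein und erhalten j = 0.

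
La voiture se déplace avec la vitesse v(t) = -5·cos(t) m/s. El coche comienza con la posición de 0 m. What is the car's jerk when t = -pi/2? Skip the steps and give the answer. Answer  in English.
The jerk at t = -pi/2 is j = 0.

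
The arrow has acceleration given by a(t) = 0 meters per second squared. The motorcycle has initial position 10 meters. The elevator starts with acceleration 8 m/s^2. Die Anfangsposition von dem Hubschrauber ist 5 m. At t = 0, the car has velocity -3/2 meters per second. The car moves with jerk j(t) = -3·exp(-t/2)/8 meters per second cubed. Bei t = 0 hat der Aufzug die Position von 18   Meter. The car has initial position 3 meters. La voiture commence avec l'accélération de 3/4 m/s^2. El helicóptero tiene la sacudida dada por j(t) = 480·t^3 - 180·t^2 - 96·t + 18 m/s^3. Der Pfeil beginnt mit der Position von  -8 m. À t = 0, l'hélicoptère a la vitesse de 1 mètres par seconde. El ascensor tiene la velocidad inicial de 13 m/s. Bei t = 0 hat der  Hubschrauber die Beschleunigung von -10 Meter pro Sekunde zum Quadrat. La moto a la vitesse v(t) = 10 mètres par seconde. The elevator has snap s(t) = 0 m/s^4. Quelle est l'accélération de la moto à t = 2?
Pour résoudre ceci, nous devons prendre 1 dérivée de notre équation de la vitesse v(t) = 10. En prenant d/dt de v(t), nous trouvons a(t) = 0. En utilisant a(t) = 0 et en substituant t = 2, nous trouvons a = 0.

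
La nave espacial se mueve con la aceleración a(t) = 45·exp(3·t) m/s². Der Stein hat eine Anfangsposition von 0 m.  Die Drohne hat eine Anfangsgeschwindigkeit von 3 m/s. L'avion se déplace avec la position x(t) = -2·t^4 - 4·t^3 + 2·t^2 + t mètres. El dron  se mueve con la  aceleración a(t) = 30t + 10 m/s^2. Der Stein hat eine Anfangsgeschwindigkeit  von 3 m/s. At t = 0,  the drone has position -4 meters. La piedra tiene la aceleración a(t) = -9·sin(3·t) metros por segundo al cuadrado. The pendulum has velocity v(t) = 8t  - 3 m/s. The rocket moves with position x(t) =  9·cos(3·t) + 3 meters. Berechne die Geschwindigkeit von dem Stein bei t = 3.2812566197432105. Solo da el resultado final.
v(3.2812566197432105) = -2.74049862063432.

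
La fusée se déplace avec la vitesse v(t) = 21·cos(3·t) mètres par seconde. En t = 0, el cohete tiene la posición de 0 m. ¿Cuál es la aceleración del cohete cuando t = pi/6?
Para resolver esto, necesitamos tomar 1 derivada de nuestra ecuación de la velocidad v(t) = 21·cos(3·t). Derivando la velocidad, obtenemos la aceleración: a(t) = -63·sin(3·t). Usando a(t) = -63·sin(3·t) y sustituyendo t = pi/6, encontramos a = -63.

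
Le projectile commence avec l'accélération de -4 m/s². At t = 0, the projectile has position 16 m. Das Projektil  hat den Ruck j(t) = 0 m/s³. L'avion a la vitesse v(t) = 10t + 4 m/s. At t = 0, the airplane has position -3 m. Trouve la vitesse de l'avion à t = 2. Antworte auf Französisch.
En utilisant v(t) = 10·t + 4 et en substituant t = 2, nous trouvons v = 24.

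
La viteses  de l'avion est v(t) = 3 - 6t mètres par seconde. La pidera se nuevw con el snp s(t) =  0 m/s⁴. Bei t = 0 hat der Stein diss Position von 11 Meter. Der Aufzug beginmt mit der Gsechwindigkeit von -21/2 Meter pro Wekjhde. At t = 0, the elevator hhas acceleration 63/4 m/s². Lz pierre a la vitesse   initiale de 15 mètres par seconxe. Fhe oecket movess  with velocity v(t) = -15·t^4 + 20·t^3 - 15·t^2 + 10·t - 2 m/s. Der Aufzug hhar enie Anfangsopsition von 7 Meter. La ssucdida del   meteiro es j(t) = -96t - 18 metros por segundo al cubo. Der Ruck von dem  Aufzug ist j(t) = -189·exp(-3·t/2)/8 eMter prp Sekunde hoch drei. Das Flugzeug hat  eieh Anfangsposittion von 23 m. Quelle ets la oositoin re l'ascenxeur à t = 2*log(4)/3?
En partant du jerk j(t) = -189·exp(-3·t/2)/8, nous prenons 3 intégrales. L'intégrale du jerk, avec a(0) = 63/4, donne l'accélération: a(t) = 63·exp(-3·t/2)/4. En intégrant l'accélération et en utilisant la condition initiale v(0) = -21/2, nous obtenons v(t) = -21·exp(-3·t/2)/2. En prenant ∫v(t)dt et en appliquant x(0) = 7, nous trouvons x(t) = 7·exp(-3·t/2). Nous avons la position x(t) = 7·exp(-3·t/2). En substituant t = 2*log(4)/3: x(2*log(4)/3) = 7/4.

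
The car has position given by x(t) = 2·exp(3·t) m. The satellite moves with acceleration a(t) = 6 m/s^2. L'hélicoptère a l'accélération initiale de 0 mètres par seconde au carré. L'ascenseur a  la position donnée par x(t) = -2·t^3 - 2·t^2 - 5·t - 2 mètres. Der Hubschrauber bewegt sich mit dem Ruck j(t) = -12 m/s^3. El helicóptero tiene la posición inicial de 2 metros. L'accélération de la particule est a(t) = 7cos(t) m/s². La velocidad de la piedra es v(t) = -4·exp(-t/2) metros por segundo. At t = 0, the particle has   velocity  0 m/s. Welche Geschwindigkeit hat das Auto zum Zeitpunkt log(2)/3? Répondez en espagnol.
Partiendo de la posición x(t) = 2·exp(3·t), tomamos 1 derivada. La derivada de la posición da la velocidad: v(t) = 6·exp(3·t). De la ecuación de la velocidad v(t) = 6·exp(3·t), sustituimos t = log(2)/3 para obtener v = 12.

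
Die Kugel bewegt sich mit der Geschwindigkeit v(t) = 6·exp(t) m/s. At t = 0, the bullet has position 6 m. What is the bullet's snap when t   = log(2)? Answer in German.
Ausgehend von der Geschwindigkeit v(t) = 6·exp(t), nehmen wir 3 Ableitungen. Mit d/dt von v(t) finden wir a(t) = 6·exp(t). Durch Ableiten von der Beschleunigung erhalten wir den Ruck: j(t) = 6·exp(t). Die Ableitung von dem Ruck ergibt den Snap: s(t) = 6·exp(t). Aus der Gleichung für den Snap s(t) = 6·exp(t), setzen wir t = log(2) ein und erhalten s = 12.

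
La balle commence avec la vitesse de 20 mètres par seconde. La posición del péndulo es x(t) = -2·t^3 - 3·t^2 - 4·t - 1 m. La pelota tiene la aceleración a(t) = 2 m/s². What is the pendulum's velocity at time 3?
Starting from position x(t) = -2·t^3 - 3·t^2 - 4·t - 1, we take 1 derivative. Differentiating position, we get velocity: v(t) = -6·t^2 - 6·t - 4. We have velocity v(t) = -6·t^2 - 6·t - 4. Substituting t = 3: v(3) = -76.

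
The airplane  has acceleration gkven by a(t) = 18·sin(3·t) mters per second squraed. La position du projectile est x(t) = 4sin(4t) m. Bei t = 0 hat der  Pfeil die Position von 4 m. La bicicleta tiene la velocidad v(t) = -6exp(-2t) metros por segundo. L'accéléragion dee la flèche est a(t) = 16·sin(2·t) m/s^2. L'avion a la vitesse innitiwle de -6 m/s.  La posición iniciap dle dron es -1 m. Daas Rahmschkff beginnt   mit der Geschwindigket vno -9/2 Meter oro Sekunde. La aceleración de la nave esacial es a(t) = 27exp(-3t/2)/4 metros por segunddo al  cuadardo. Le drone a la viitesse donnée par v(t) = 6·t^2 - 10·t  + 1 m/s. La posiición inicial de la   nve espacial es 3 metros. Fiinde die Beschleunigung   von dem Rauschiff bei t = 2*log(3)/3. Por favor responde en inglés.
We have acceleration a(t) = 27·exp(-3·t/2)/4. Substituting t = 2*log(3)/3: a(2*log(3)/3) = 9/4.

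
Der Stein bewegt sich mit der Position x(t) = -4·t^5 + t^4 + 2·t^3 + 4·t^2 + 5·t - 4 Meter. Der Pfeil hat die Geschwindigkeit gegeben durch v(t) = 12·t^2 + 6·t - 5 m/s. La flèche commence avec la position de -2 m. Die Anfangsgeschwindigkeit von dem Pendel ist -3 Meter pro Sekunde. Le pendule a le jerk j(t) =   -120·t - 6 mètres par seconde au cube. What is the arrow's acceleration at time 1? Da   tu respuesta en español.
Partiendo de la velocidad v(t) = 12·t^2 + 6·t - 5, tomamos 1 derivada. La derivada de la velocidad da la aceleración: a(t) = 24·t + 6. Usando a(t) = 24·t + 6 y sustituyendo t = 1, encontramos a = 30.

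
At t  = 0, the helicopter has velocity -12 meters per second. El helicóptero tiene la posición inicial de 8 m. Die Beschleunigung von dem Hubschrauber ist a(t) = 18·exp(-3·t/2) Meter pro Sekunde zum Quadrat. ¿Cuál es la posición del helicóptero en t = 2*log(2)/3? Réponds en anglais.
We need to integrate our acceleration equation a(t) = 18·exp(-3·t/2) 2 times. Finding the antiderivative of a(t) and using v(0) = -12: v(t) = -12·exp(-3·t/2). The antiderivative of velocity is position. Using x(0) = 8, we get x(t) = 8·exp(-3·t/2). From the given position equation x(t) = 8·exp(-3·t/2), we substitute t = 2*log(2)/3 to get x = 4.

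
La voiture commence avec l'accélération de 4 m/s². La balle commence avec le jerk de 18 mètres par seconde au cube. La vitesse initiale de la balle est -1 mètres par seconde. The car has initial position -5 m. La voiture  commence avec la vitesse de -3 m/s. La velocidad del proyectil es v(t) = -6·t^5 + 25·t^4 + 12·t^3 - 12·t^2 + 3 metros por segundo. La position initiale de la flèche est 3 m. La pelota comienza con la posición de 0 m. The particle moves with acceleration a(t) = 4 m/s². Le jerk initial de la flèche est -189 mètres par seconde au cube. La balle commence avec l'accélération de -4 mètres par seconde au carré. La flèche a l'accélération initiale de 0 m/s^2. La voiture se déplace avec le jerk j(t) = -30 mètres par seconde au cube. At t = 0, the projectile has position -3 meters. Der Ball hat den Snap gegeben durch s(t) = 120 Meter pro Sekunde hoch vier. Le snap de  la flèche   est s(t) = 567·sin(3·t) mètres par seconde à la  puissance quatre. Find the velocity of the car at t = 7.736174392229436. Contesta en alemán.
Wir müssen die Stammfunktion unserer Gleichung für den Ruck j(t) = -30 2-mal finden. Das Integral von dem Ruck, mit a(0) = 4, ergibt die Beschleunigung: a(t) = 4 - 30·t. Mit ∫a(t)dt und Anwendung von v(0) = -3, finden wir v(t) = -15·t^2 + 4·t - 3. Wir haben die Geschwindigkeit v(t) = -15·t^2 + 4·t - 3. Durch Einsetzen von t = 7.736174392229436: v(7.736174392229436) = -869.781215835879.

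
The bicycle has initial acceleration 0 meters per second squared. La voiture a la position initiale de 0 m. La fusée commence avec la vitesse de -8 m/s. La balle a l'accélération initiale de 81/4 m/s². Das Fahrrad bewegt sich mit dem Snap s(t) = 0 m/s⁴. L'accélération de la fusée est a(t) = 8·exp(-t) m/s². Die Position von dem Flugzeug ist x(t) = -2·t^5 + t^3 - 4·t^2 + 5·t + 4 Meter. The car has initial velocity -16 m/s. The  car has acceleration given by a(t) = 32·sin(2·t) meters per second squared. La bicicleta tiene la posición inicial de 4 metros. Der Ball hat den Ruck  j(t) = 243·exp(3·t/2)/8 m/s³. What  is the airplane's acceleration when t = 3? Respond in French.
Nous devons dériver notre équation de la position x(t) = -2·t^5 + t^3 - 4·t^2 + 5·t + 4 2 fois. En prenant d/dt de x(t), nous trouvons v(t) = -10·t^4 + 3·t^2 - 8·t + 5. La dérivée de la vitesse donne l'accélération: a(t) = -40·t^3 + 6·t - 8. De l'équation de l'accélération a(t) = -40·t^3 + 6·t - 8, nous substituons t = 3 pour obtenir a = -1070.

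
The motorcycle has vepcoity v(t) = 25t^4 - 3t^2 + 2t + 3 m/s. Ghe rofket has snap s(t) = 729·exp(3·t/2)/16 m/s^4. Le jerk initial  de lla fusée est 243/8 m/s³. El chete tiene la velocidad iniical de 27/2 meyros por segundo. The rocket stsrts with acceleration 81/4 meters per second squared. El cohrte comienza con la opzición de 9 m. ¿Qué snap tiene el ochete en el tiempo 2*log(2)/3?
De la ecuación del snap s(t) = 729·exp(3·t/2)/16, sustituimos t = 2*log(2)/3 para obtener s = 729/8.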